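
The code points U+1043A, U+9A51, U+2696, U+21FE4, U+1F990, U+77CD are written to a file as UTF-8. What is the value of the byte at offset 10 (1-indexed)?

1-indexed offset 10 is 0-indexed offset 9.
U+1043A → 4-byte form F0 90 90 BA at offsets 0–3.
U+9A51 → 3-byte form E9 A9 91 at offsets 4–6.
U+2696 → 3-byte form E2 9A 96 at offsets 7–9.
Offset 9 falls in char 3's range; it's byte 3 of E2 9A 96 = 0x96.

0x96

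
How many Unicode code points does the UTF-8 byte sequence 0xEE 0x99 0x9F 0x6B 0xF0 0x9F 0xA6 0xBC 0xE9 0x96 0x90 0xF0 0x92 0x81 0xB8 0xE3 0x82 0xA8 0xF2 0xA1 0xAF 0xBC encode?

Byte at offset 0: 0xEE = 11101110 → 3-byte char (#1). Advance 3.
Byte at offset 3: 0x6B = 01101011 → 1-byte char (#2). Advance 1.
Byte at offset 4: 0xF0 = 11110000 → 4-byte char (#3). Advance 4.
Byte at offset 8: 0xE9 = 11101001 → 3-byte char (#4). Advance 3.
Byte at offset 11: 0xF0 = 11110000 → 4-byte char (#5). Advance 4.
Byte at offset 15: 0xE3 = 11100011 → 3-byte char (#6). Advance 3.
Byte at offset 18: 0xF2 = 11110010 → 4-byte char (#7). Advance 4.
Reached end at offset 22 after 7 code points.

7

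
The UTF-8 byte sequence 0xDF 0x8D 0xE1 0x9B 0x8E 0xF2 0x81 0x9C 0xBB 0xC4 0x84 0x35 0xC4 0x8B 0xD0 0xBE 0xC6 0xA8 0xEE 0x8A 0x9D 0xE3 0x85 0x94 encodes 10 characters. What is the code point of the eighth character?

Offset 0: leading byte 0xDF = 11011111 → 2-byte char #1 = DF 8D.
Offset 2: leading byte 0xE1 = 11100001 → 3-byte char #2 = E1 9B 8E.
Offset 5: leading byte 0xF2 = 11110010 → 4-byte char #3 = F2 81 9C BB.
Offset 9: leading byte 0xC4 = 11000100 → 2-byte char #4 = C4 84.
Offset 11: leading byte 0x35 = 00110101 → 1-byte char #5 = 35.
Offset 12: leading byte 0xC4 = 11000100 → 2-byte char #6 = C4 8B.
Offset 14: leading byte 0xD0 = 11010000 → 2-byte char #7 = D0 BE.
Offset 16: leading byte 0xC6 = 11000110 → 2-byte char #8 = C6 A8.
Leading byte 0xC6 = 11000110 matches 110xxxxx → 2-byte sequence.
Byte 1: 0xC6 = 11000110, payload 00110 (5 bits).
Byte 2: 0xA8 = 10101000 (10xxxxxx ✓), payload 101000.
Concatenate: 00110101000 = 0x1A8 (11 bits → U+01A8).

U+01A8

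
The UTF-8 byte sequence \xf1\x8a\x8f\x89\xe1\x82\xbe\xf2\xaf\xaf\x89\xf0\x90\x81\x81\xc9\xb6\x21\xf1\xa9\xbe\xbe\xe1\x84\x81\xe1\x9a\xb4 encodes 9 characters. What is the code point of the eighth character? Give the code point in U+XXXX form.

Offset 0: leading byte 0xF1 = 11110001 → 4-byte char #1 = F1 8A 8F 89.
Offset 4: leading byte 0xE1 = 11100001 → 3-byte char #2 = E1 82 BE.
Offset 7: leading byte 0xF2 = 11110010 → 4-byte char #3 = F2 AF AF 89.
Offset 11: leading byte 0xF0 = 11110000 → 4-byte char #4 = F0 90 81 81.
Offset 15: leading byte 0xC9 = 11001001 → 2-byte char #5 = C9 B6.
Offset 17: leading byte 0x21 = 00100001 → 1-byte char #6 = 21.
Offset 18: leading byte 0xF1 = 11110001 → 4-byte char #7 = F1 A9 BE BE.
Offset 22: leading byte 0xE1 = 11100001 → 3-byte char #8 = E1 84 81.
Leading byte 0xE1 = 11100001 matches 1110xxxx → 3-byte sequence.
Byte 1: 0xE1 = 11100001, payload 0001 (4 bits).
Byte 2: 0x84 = 10000100 (10xxxxxx ✓), payload 000100.
Byte 3: 0x81 = 10000001 (10xxxxxx ✓), payload 000001.
Concatenate: 0001000100000001 = 0x1101 (16 bits → U+1101).

U+1101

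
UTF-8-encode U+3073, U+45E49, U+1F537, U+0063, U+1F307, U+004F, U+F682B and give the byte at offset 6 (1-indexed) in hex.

1-indexed offset 6 is 0-indexed offset 5.
U+3073 → 3-byte form E3 81 B3 at offsets 0–2.
U+45E49 → 4-byte form F1 85 B9 89 at offsets 3–6.
Offset 5 falls in char 2's range; it's byte 3 of F1 85 B9 89 = 0xB9.

0xB9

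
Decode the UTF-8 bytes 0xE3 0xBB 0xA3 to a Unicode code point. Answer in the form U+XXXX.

Leading byte 0xE3 = 11100011 matches 1110xxxx → 3-byte sequence.
Byte 1: 0xE3 = 11100011, payload 0011 (4 bits).
Byte 2: 0xBB = 10111011 (10xxxxxx ✓), payload 111011.
Byte 3: 0xA3 = 10100011 (10xxxxxx ✓), payload 100011.
Concatenate: 0011111011100011 = 0x3EE3 (16 bits → U+3EE3).

U+3EE3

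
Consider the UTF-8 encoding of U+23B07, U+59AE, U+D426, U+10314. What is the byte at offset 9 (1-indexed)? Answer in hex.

1-indexed offset 9 is 0-indexed offset 8.
U+23B07 → 4-byte form F0 A3 AC 87 at offsets 0–3.
U+59AE → 3-byte form E5 A6 AE at offsets 4–6.
U+D426 → 3-byte form ED 90 A6 at offsets 7–9.
Offset 8 falls in char 3's range; it's byte 2 of ED 90 A6 = 0x90.

0x90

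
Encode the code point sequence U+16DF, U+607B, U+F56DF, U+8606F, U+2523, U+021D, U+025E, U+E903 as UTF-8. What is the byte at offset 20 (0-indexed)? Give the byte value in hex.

0x9E

U+16DF → 3-byte form E1 9B 9F at offsets 0–2.
U+607B → 3-byte form E6 81 BB at offsets 3–5.
U+F56DF → 4-byte form F3 B5 9B 9F at offsets 6–9.
U+8606F → 4-byte form F2 86 81 AF at offsets 10–13.
U+2523 → 3-byte form E2 94 A3 at offsets 14–16.
U+021D → 2-byte form C8 9D at offsets 17–18.
U+025E → 2-byte form C9 9E at offsets 19–20.
Offset 20 falls in char 7's range; it's byte 2 of C9 9E = 0x9E.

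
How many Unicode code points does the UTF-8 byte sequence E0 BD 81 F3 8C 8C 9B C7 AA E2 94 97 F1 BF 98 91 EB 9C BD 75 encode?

7

Byte at offset 0: 0xE0 = 11100000 → 3-byte char (#1). Advance 3.
Byte at offset 3: 0xF3 = 11110011 → 4-byte char (#2). Advance 4.
Byte at offset 7: 0xC7 = 11000111 → 2-byte char (#3). Advance 2.
Byte at offset 9: 0xE2 = 11100010 → 3-byte char (#4). Advance 3.
Byte at offset 12: 0xF1 = 11110001 → 4-byte char (#5). Advance 4.
Byte at offset 16: 0xEB = 11101011 → 3-byte char (#6). Advance 3.
Byte at offset 19: 0x75 = 01110101 → 1-byte char (#7). Advance 1.
Reached end at offset 20 after 7 code points.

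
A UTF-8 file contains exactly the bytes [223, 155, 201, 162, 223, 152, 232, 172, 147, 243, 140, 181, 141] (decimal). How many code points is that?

Byte at offset 0: 0xDF = 11011111 → 2-byte char (#1). Advance 2.
Byte at offset 2: 0xC9 = 11001001 → 2-byte char (#2). Advance 2.
Byte at offset 4: 0xDF = 11011111 → 2-byte char (#3). Advance 2.
Byte at offset 6: 0xE8 = 11101000 → 3-byte char (#4). Advance 3.
Byte at offset 9: 0xF3 = 11110011 → 4-byte char (#5). Advance 4.
Reached end at offset 13 after 5 code points.

5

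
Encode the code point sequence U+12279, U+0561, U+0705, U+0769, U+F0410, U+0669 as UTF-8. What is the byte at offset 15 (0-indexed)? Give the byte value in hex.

0xA9

U+12279 → 4-byte form F0 92 89 B9 at offsets 0–3.
U+0561 → 2-byte form D5 A1 at offsets 4–5.
U+0705 → 2-byte form DC 85 at offsets 6–7.
U+0769 → 2-byte form DD A9 at offsets 8–9.
U+F0410 → 4-byte form F3 B0 90 90 at offsets 10–13.
U+0669 → 2-byte form D9 A9 at offsets 14–15.
Offset 15 falls in char 6's range; it's byte 2 of D9 A9 = 0xA9.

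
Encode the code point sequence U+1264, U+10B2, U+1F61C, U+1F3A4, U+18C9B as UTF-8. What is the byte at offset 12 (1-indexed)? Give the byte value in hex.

0x9F

1-indexed offset 12 is 0-indexed offset 11.
U+1264 → 3-byte form E1 89 A4 at offsets 0–2.
U+10B2 → 3-byte form E1 82 B2 at offsets 3–5.
U+1F61C → 4-byte form F0 9F 98 9C at offsets 6–9.
U+1F3A4 → 4-byte form F0 9F 8E A4 at offsets 10–13.
Offset 11 falls in char 4's range; it's byte 2 of F0 9F 8E A4 = 0x9F.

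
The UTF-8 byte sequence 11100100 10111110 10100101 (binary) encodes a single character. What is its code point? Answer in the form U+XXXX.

Leading byte 0xE4 = 11100100 matches 1110xxxx → 3-byte sequence.
Byte 1: 0xE4 = 11100100, payload 0100 (4 bits).
Byte 2: 0xBE = 10111110 (10xxxxxx ✓), payload 111110.
Byte 3: 0xA5 = 10100101 (10xxxxxx ✓), payload 100101.
Concatenate: 0100111110100101 = 0x4FA5 (16 bits → U+4FA5).

U+4FA5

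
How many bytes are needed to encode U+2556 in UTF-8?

U+2556 = 0x2556. UTF-8 uses 1 byte below 0x80, 2 below 0x800, 3 below 0x10000, 4 up to 0x10FFFF. 0x2556 is in U+0800–U+FFFF → 3 bytes.

3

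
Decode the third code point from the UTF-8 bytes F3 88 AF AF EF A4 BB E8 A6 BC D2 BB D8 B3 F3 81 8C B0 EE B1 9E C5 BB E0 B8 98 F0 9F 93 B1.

U+89BC

Offset 0: leading byte 0xF3 = 11110011 → 4-byte char #1 = F3 88 AF AF.
Offset 4: leading byte 0xEF = 11101111 → 3-byte char #2 = EF A4 BB.
Offset 7: leading byte 0xE8 = 11101000 → 3-byte char #3 = E8 A6 BC.
Leading byte 0xE8 = 11101000 matches 1110xxxx → 3-byte sequence.
Byte 1: 0xE8 = 11101000, payload 1000 (4 bits).
Byte 2: 0xA6 = 10100110 (10xxxxxx ✓), payload 100110.
Byte 3: 0xBC = 10111100 (10xxxxxx ✓), payload 111100.
Concatenate: 1000100110111100 = 0x89BC (16 bits → U+89BC).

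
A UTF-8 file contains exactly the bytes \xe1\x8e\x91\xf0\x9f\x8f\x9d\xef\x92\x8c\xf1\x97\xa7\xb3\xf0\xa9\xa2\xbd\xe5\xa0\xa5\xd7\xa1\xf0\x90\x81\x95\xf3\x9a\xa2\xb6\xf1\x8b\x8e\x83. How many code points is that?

Byte at offset 0: 0xE1 = 11100001 → 3-byte char (#1). Advance 3.
Byte at offset 3: 0xF0 = 11110000 → 4-byte char (#2). Advance 4.
Byte at offset 7: 0xEF = 11101111 → 3-byte char (#3). Advance 3.
Byte at offset 10: 0xF1 = 11110001 → 4-byte char (#4). Advance 4.
Byte at offset 14: 0xF0 = 11110000 → 4-byte char (#5). Advance 4.
Byte at offset 18: 0xE5 = 11100101 → 3-byte char (#6). Advance 3.
Byte at offset 21: 0xD7 = 11010111 → 2-byte char (#7). Advance 2.
Byte at offset 23: 0xF0 = 11110000 → 4-byte char (#8). Advance 4.
Byte at offset 27: 0xF3 = 11110011 → 4-byte char (#9). Advance 4.
Byte at offset 31: 0xF1 = 11110001 → 4-byte char (#10). Advance 4.
Reached end at offset 35 after 10 code points.

10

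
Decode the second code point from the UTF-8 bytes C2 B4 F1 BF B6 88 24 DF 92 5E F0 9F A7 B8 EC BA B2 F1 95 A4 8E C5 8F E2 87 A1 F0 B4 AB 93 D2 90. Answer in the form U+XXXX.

U+7FD88

Offset 0: leading byte 0xC2 = 11000010 → 2-byte char #1 = C2 B4.
Offset 2: leading byte 0xF1 = 11110001 → 4-byte char #2 = F1 BF B6 88.
Leading byte 0xF1 = 11110001 matches 11110xxx → 4-byte sequence.
Byte 1: 0xF1 = 11110001, payload 001 (3 bits).
Byte 2: 0xBF = 10111111 (10xxxxxx ✓), payload 111111.
Byte 3: 0xB6 = 10110110 (10xxxxxx ✓), payload 110110.
Byte 4: 0x88 = 10001000 (10xxxxxx ✓), payload 001000.
Concatenate: 001111111110110001000 = 0x7FD88 (21 bits → U+7FD88).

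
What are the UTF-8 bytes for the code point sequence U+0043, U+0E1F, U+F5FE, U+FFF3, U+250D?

U+0043: 1-byte form → 43.
U+0E1F: 3-byte form → E0 B8 9F.
U+F5FE: 3-byte form → EF 97 BE.
U+FFF3: 3-byte form → EF BF B3.
U+250D: 3-byte form → E2 94 8D.
Concatenated (13 bytes): 43 E0 B8 9F EF 97 BE EF BF B3 E2 94 8D.

43 E0 B8 9F EF 97 BE EF BF B3 E2 94 8D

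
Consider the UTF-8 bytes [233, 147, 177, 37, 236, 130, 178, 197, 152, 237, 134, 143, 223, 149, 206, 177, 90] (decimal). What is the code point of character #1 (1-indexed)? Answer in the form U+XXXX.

Offset 0: leading byte 0xE9 = 11101001 → 3-byte char #1 = E9 93 B1.
Leading byte 0xE9 = 11101001 matches 1110xxxx → 3-byte sequence.
Byte 1: 0xE9 = 11101001, payload 1001 (4 bits).
Byte 2: 0x93 = 10010011 (10xxxxxx ✓), payload 010011.
Byte 3: 0xB1 = 10110001 (10xxxxxx ✓), payload 110001.
Concatenate: 1001010011110001 = 0x94F1 (16 bits → U+94F1).

U+94F1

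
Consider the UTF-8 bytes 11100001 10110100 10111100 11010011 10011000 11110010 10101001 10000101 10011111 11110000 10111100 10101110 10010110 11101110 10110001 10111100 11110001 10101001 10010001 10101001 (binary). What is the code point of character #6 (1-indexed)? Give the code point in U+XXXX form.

Offset 0: leading byte 0xE1 = 11100001 → 3-byte char #1 = E1 B4 BC.
Offset 3: leading byte 0xD3 = 11010011 → 2-byte char #2 = D3 98.
Offset 5: leading byte 0xF2 = 11110010 → 4-byte char #3 = F2 A9 85 9F.
Offset 9: leading byte 0xF0 = 11110000 → 4-byte char #4 = F0 BC AE 96.
Offset 13: leading byte 0xEE = 11101110 → 3-byte char #5 = EE B1 BC.
Offset 16: leading byte 0xF1 = 11110001 → 4-byte char #6 = F1 A9 91 A9.
Leading byte 0xF1 = 11110001 matches 11110xxx → 4-byte sequence.
Byte 1: 0xF1 = 11110001, payload 001 (3 bits).
Byte 2: 0xA9 = 10101001 (10xxxxxx ✓), payload 101001.
Byte 3: 0x91 = 10010001 (10xxxxxx ✓), payload 010001.
Byte 4: 0xA9 = 10101001 (10xxxxxx ✓), payload 101001.
Concatenate: 001101001010001101001 = 0x69469 (21 bits → U+69469).

U+69469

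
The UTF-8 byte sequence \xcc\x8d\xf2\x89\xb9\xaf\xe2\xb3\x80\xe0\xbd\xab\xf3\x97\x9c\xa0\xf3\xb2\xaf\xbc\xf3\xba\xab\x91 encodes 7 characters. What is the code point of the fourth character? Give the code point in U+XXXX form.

U+0F6B

Offset 0: leading byte 0xCC = 11001100 → 2-byte char #1 = CC 8D.
Offset 2: leading byte 0xF2 = 11110010 → 4-byte char #2 = F2 89 B9 AF.
Offset 6: leading byte 0xE2 = 11100010 → 3-byte char #3 = E2 B3 80.
Offset 9: leading byte 0xE0 = 11100000 → 3-byte char #4 = E0 BD AB.
Leading byte 0xE0 = 11100000 matches 1110xxxx → 3-byte sequence.
Byte 1: 0xE0 = 11100000, payload 0000 (4 bits).
Byte 2: 0xBD = 10111101 (10xxxxxx ✓), payload 111101.
Byte 3: 0xAB = 10101011 (10xxxxxx ✓), payload 101011.
Concatenate: 0000111101101011 = 0xF6B (16 bits → U+0F6B).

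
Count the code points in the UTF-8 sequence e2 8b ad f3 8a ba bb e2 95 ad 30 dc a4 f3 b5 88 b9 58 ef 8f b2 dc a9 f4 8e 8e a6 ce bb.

Byte at offset 0: 0xE2 = 11100010 → 3-byte char (#1). Advance 3.
Byte at offset 3: 0xF3 = 11110011 → 4-byte char (#2). Advance 4.
Byte at offset 7: 0xE2 = 11100010 → 3-byte char (#3). Advance 3.
Byte at offset 10: 0x30 = 00110000 → 1-byte char (#4). Advance 1.
Byte at offset 11: 0xDC = 11011100 → 2-byte char (#5). Advance 2.
Byte at offset 13: 0xF3 = 11110011 → 4-byte char (#6). Advance 4.
Byte at offset 17: 0x58 = 01011000 → 1-byte char (#7). Advance 1.
Byte at offset 18: 0xEF = 11101111 → 3-byte char (#8). Advance 3.
Byte at offset 21: 0xDC = 11011100 → 2-byte char (#9). Advance 2.
Byte at offset 23: 0xF4 = 11110100 → 4-byte char (#10). Advance 4.
Byte at offset 27: 0xCE = 11001110 → 2-byte char (#11). Advance 2.
Reached end at offset 29 after 11 code points.

11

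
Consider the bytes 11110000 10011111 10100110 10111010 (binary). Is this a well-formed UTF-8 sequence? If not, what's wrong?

valid

Leading byte 0xF0 = 11110000 → 4-byte form.
Continuation bytes 0x9F=10011111, 0xA6=10100110, 0xBA=10111010 all match 10xxxxxx.
Decoded value 0x1F9BA is ≥ 0x10000 (shortest form) and not a surrogate.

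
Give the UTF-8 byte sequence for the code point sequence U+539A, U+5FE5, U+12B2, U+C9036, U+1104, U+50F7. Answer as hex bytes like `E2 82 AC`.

U+539A: 3-byte form → E5 8E 9A.
U+5FE5: 3-byte form → E5 BF A5.
U+12B2: 3-byte form → E1 8A B2.
U+C9036: 4-byte form → F3 89 80 B6.
U+1104: 3-byte form → E1 84 84.
U+50F7: 3-byte form → E5 83 B7.
Concatenated (19 bytes): E5 8E 9A E5 BF A5 E1 8A B2 F3 89 80 B6 E1 84 84 E5 83 B7.

E5 8E 9A E5 BF A5 E1 8A B2 F3 89 80 B6 E1 84 84 E5 83 B7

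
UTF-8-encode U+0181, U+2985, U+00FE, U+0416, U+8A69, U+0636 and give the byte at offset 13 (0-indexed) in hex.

U+0181 → 2-byte form C6 81 at offsets 0–1.
U+2985 → 3-byte form E2 A6 85 at offsets 2–4.
U+00FE → 2-byte form C3 BE at offsets 5–6.
U+0416 → 2-byte form D0 96 at offsets 7–8.
U+8A69 → 3-byte form E8 A9 A9 at offsets 9–11.
U+0636 → 2-byte form D8 B6 at offsets 12–13.
Offset 13 falls in char 6's range; it's byte 2 of D8 B6 = 0xB6.

0xB6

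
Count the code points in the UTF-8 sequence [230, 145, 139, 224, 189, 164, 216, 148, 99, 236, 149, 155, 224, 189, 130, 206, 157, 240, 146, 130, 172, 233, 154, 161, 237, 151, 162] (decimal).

Byte at offset 0: 0xE6 = 11100110 → 3-byte char (#1). Advance 3.
Byte at offset 3: 0xE0 = 11100000 → 3-byte char (#2). Advance 3.
Byte at offset 6: 0xD8 = 11011000 → 2-byte char (#3). Advance 2.
Byte at offset 8: 0x63 = 01100011 → 1-byte char (#4). Advance 1.
Byte at offset 9: 0xEC = 11101100 → 3-byte char (#5). Advance 3.
Byte at offset 12: 0xE0 = 11100000 → 3-byte char (#6). Advance 3.
Byte at offset 15: 0xCE = 11001110 → 2-byte char (#7). Advance 2.
Byte at offset 17: 0xF0 = 11110000 → 4-byte char (#8). Advance 4.
Byte at offset 21: 0xE9 = 11101001 → 3-byte char (#9). Advance 3.
Byte at offset 24: 0xED = 11101101 → 3-byte char (#10). Advance 3.
Reached end at offset 27 after 10 code points.

10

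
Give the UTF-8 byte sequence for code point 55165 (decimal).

U+D77D = 0xD77D = 55165 decimal. In range U+0800–U+FFFF → 3-byte form: 1110xxxx 10xxxxxx 10xxxxxx.
Binary (16 bits): 1101011101111101.
Split 4+6+6: 1101 | 011101 | 111101.
Byte 1: 11101101 = 0xED.
Byte 2: 10011101 = 0x9D.
Byte 3: 10111101 = 0xBD.

ED 9D BD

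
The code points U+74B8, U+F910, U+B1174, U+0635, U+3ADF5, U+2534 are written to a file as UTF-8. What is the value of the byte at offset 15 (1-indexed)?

0xB7

1-indexed offset 15 is 0-indexed offset 14.
U+74B8 → 3-byte form E7 92 B8 at offsets 0–2.
U+F910 → 3-byte form EF A4 90 at offsets 3–5.
U+B1174 → 4-byte form F2 B1 85 B4 at offsets 6–9.
U+0635 → 2-byte form D8 B5 at offsets 10–11.
U+3ADF5 → 4-byte form F0 BA B7 B5 at offsets 12–15.
Offset 14 falls in char 5's range; it's byte 3 of F0 BA B7 B5 = 0xB7.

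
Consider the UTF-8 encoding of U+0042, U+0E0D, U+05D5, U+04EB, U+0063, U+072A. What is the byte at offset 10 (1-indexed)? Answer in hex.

0xDC

1-indexed offset 10 is 0-indexed offset 9.
U+0042 → 1-byte form 42 at offsets 0–0.
U+0E0D → 3-byte form E0 B8 8D at offsets 1–3.
U+05D5 → 2-byte form D7 95 at offsets 4–5.
U+04EB → 2-byte form D3 AB at offsets 6–7.
U+0063 → 1-byte form 63 at offsets 8–8.
U+072A → 2-byte form DC AA at offsets 9–10.
Offset 9 falls in char 6's range; it's byte 1 of DC AA = 0xDC.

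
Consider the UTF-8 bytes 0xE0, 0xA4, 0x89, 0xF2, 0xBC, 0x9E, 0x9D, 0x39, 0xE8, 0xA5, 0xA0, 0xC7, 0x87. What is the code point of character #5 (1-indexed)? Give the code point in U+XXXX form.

U+01C7

Offset 0: leading byte 0xE0 = 11100000 → 3-byte char #1 = E0 A4 89.
Offset 3: leading byte 0xF2 = 11110010 → 4-byte char #2 = F2 BC 9E 9D.
Offset 7: leading byte 0x39 = 00111001 → 1-byte char #3 = 39.
Offset 8: leading byte 0xE8 = 11101000 → 3-byte char #4 = E8 A5 A0.
Offset 11: leading byte 0xC7 = 11000111 → 2-byte char #5 = C7 87.
Leading byte 0xC7 = 11000111 matches 110xxxxx → 2-byte sequence.
Byte 1: 0xC7 = 11000111, payload 00111 (5 bits).
Byte 2: 0x87 = 10000111 (10xxxxxx ✓), payload 000111.
Concatenate: 00111000111 = 0x1C7 (11 bits → U+01C7).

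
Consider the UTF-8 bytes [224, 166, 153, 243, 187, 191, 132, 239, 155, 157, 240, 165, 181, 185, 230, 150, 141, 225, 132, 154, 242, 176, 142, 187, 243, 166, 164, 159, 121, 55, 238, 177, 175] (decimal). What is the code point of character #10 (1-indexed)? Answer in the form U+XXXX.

U+0037

Offset 0: leading byte 0xE0 = 11100000 → 3-byte char #1 = E0 A6 99.
Offset 3: leading byte 0xF3 = 11110011 → 4-byte char #2 = F3 BB BF 84.
Offset 7: leading byte 0xEF = 11101111 → 3-byte char #3 = EF 9B 9D.
Offset 10: leading byte 0xF0 = 11110000 → 4-byte char #4 = F0 A5 B5 B9.
Offset 14: leading byte 0xE6 = 11100110 → 3-byte char #5 = E6 96 8D.
Offset 17: leading byte 0xE1 = 11100001 → 3-byte char #6 = E1 84 9A.
Offset 20: leading byte 0xF2 = 11110010 → 4-byte char #7 = F2 B0 8E BB.
Offset 24: leading byte 0xF3 = 11110011 → 4-byte char #8 = F3 A6 A4 9F.
Offset 28: leading byte 0x79 = 01111001 → 1-byte char #9 = 79.
Offset 29: leading byte 0x37 = 00110111 → 1-byte char #10 = 37.
Leading byte 0x37 = 00110111 matches 0xxxxxxx → 1-byte sequence.
Byte 1: 0x37 = 00110111, payload 0110111 (7 bits).
Concatenate: 0110111 = 0x37 (7 bits → U+0037).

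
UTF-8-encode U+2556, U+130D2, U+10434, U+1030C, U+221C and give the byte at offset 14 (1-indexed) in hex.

0x8C

1-indexed offset 14 is 0-indexed offset 13.
U+2556 → 3-byte form E2 95 96 at offsets 0–2.
U+130D2 → 4-byte form F0 93 83 92 at offsets 3–6.
U+10434 → 4-byte form F0 90 90 B4 at offsets 7–10.
U+1030C → 4-byte form F0 90 8C 8C at offsets 11–14.
Offset 13 falls in char 4's range; it's byte 3 of F0 90 8C 8C = 0x8C.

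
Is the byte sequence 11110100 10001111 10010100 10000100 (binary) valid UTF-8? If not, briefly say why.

valid

Leading byte 0xF4 = 11110100 → 4-byte form.
Continuation bytes 0x8F=10001111, 0x94=10010100, 0x84=10000100 all match 10xxxxxx.
Decoded value 0x10F504 is ≥ 0x10000 (shortest form) and not a surrogate.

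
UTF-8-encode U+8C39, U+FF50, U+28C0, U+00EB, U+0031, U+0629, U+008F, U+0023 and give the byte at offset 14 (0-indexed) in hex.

0xC2

U+8C39 → 3-byte form E8 B0 B9 at offsets 0–2.
U+FF50 → 3-byte form EF BD 90 at offsets 3–5.
U+28C0 → 3-byte form E2 A3 80 at offsets 6–8.
U+00EB → 2-byte form C3 AB at offsets 9–10.
U+0031 → 1-byte form 31 at offsets 11–11.
U+0629 → 2-byte form D8 A9 at offsets 12–13.
U+008F → 2-byte form C2 8F at offsets 14–15.
Offset 14 falls in char 7's range; it's byte 1 of C2 8F = 0xC2.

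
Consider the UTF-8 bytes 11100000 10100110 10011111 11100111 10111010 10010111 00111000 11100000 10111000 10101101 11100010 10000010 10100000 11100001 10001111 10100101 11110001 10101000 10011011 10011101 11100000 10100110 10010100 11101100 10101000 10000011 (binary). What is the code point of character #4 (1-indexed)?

U+0E2D

Offset 0: leading byte 0xE0 = 11100000 → 3-byte char #1 = E0 A6 9F.
Offset 3: leading byte 0xE7 = 11100111 → 3-byte char #2 = E7 BA 97.
Offset 6: leading byte 0x38 = 00111000 → 1-byte char #3 = 38.
Offset 7: leading byte 0xE0 = 11100000 → 3-byte char #4 = E0 B8 AD.
Leading byte 0xE0 = 11100000 matches 1110xxxx → 3-byte sequence.
Byte 1: 0xE0 = 11100000, payload 0000 (4 bits).
Byte 2: 0xB8 = 10111000 (10xxxxxx ✓), payload 111000.
Byte 3: 0xAD = 10101101 (10xxxxxx ✓), payload 101101.
Concatenate: 0000111000101101 = 0xE2D (16 bits → U+0E2D).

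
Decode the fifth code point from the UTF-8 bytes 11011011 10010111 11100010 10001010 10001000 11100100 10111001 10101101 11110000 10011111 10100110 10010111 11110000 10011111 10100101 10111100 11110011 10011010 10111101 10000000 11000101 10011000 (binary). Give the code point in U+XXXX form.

U+1F97C

Offset 0: leading byte 0xDB = 11011011 → 2-byte char #1 = DB 97.
Offset 2: leading byte 0xE2 = 11100010 → 3-byte char #2 = E2 8A 88.
Offset 5: leading byte 0xE4 = 11100100 → 3-byte char #3 = E4 B9 AD.
Offset 8: leading byte 0xF0 = 11110000 → 4-byte char #4 = F0 9F A6 97.
Offset 12: leading byte 0xF0 = 11110000 → 4-byte char #5 = F0 9F A5 BC.
Leading byte 0xF0 = 11110000 matches 11110xxx → 4-byte sequence.
Byte 1: 0xF0 = 11110000, payload 000 (3 bits).
Byte 2: 0x9F = 10011111 (10xxxxxx ✓), payload 011111.
Byte 3: 0xA5 = 10100101 (10xxxxxx ✓), payload 100101.
Byte 4: 0xBC = 10111100 (10xxxxxx ✓), payload 111100.
Concatenate: 000011111100101111100 = 0x1F97C (21 bits → U+1F97C).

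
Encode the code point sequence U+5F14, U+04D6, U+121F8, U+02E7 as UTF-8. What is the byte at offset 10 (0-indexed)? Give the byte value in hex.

U+5F14 → 3-byte form E5 BC 94 at offsets 0–2.
U+04D6 → 2-byte form D3 96 at offsets 3–4.
U+121F8 → 4-byte form F0 92 87 B8 at offsets 5–8.
U+02E7 → 2-byte form CB A7 at offsets 9–10.
Offset 10 falls in char 4's range; it's byte 2 of CB A7 = 0xA7.

0xA7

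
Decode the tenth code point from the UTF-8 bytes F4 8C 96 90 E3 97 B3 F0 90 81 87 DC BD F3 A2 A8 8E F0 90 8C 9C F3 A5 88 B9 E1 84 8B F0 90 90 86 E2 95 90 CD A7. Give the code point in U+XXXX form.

U+2550

Offset 0: leading byte 0xF4 = 11110100 → 4-byte char #1 = F4 8C 96 90.
Offset 4: leading byte 0xE3 = 11100011 → 3-byte char #2 = E3 97 B3.
Offset 7: leading byte 0xF0 = 11110000 → 4-byte char #3 = F0 90 81 87.
Offset 11: leading byte 0xDC = 11011100 → 2-byte char #4 = DC BD.
Offset 13: leading byte 0xF3 = 11110011 → 4-byte char #5 = F3 A2 A8 8E.
Offset 17: leading byte 0xF0 = 11110000 → 4-byte char #6 = F0 90 8C 9C.
Offset 21: leading byte 0xF3 = 11110011 → 4-byte char #7 = F3 A5 88 B9.
Offset 25: leading byte 0xE1 = 11100001 → 3-byte char #8 = E1 84 8B.
Offset 28: leading byte 0xF0 = 11110000 → 4-byte char #9 = F0 90 90 86.
Offset 32: leading byte 0xE2 = 11100010 → 3-byte char #10 = E2 95 90.
Leading byte 0xE2 = 11100010 matches 1110xxxx → 3-byte sequence.
Byte 1: 0xE2 = 11100010, payload 0010 (4 bits).
Byte 2: 0x95 = 10010101 (10xxxxxx ✓), payload 010101.
Byte 3: 0x90 = 10010000 (10xxxxxx ✓), payload 010000.
Concatenate: 0010010101010000 = 0x2550 (16 bits → U+2550).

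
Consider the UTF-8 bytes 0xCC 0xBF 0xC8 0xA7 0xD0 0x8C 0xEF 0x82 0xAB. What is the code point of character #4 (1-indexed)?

U+F0AB

Offset 0: leading byte 0xCC = 11001100 → 2-byte char #1 = CC BF.
Offset 2: leading byte 0xC8 = 11001000 → 2-byte char #2 = C8 A7.
Offset 4: leading byte 0xD0 = 11010000 → 2-byte char #3 = D0 8C.
Offset 6: leading byte 0xEF = 11101111 → 3-byte char #4 = EF 82 AB.
Leading byte 0xEF = 11101111 matches 1110xxxx → 3-byte sequence.
Byte 1: 0xEF = 11101111, payload 1111 (4 bits).
Byte 2: 0x82 = 10000010 (10xxxxxx ✓), payload 000010.
Byte 3: 0xAB = 10101011 (10xxxxxx ✓), payload 101011.
Concatenate: 1111000010101011 = 0xF0AB (16 bits → U+F0AB).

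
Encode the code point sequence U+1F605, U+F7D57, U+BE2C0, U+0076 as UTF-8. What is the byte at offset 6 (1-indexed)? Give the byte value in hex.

1-indexed offset 6 is 0-indexed offset 5.
U+1F605 → 4-byte form F0 9F 98 85 at offsets 0–3.
U+F7D57 → 4-byte form F3 B7 B5 97 at offsets 4–7.
Offset 5 falls in char 2's range; it's byte 2 of F3 B7 B5 97 = 0xB7.

0xB7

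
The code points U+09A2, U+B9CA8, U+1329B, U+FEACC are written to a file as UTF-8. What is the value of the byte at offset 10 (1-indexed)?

0x8A

1-indexed offset 10 is 0-indexed offset 9.
U+09A2 → 3-byte form E0 A6 A2 at offsets 0–2.
U+B9CA8 → 4-byte form F2 B9 B2 A8 at offsets 3–6.
U+1329B → 4-byte form F0 93 8A 9B at offsets 7–10.
Offset 9 falls in char 3's range; it's byte 3 of F0 93 8A 9B = 0x8A.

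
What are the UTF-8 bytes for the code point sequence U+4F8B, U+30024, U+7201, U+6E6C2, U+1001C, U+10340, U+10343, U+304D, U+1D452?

E4 BE 8B F0 B0 80 A4 E7 88 81 F1 AE 9B 82 F0 90 80 9C F0 90 8D 80 F0 90 8D 83 E3 81 8D F0 9D 91 92

U+4F8B: 3-byte form → E4 BE 8B.
U+30024: 4-byte form → F0 B0 80 A4.
U+7201: 3-byte form → E7 88 81.
U+6E6C2: 4-byte form → F1 AE 9B 82.
U+1001C: 4-byte form → F0 90 80 9C.
U+10340: 4-byte form → F0 90 8D 80.
U+10343: 4-byte form → F0 90 8D 83.
U+304D: 3-byte form → E3 81 8D.
U+1D452: 4-byte form → F0 9D 91 92.
Concatenated (33 bytes): E4 BE 8B F0 B0 80 A4 E7 88 81 F1 AE 9B 82 F0 90 80 9C F0 90 8D 80 F0 90 8D 83 E3 81 8D F0 9D 91 92.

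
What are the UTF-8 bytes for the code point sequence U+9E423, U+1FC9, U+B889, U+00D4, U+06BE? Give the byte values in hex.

F2 9E 90 A3 E1 BF 89 EB A2 89 C3 94 DA BE

U+9E423: 4-byte form → F2 9E 90 A3.
U+1FC9: 3-byte form → E1 BF 89.
U+B889: 3-byte form → EB A2 89.
U+00D4: 2-byte form → C3 94.
U+06BE: 2-byte form → DA BE.
Concatenated (14 bytes): F2 9E 90 A3 E1 BF 89 EB A2 89 C3 94 DA BE.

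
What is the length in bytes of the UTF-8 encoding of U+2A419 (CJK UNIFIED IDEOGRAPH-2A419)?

4

U+2A419 = 0x2A419. UTF-8 uses 1 byte below 0x80, 2 below 0x800, 3 below 0x10000, 4 up to 0x10FFFF. 0x2A419 is in U+10000–U+10FFFF → 4 bytes.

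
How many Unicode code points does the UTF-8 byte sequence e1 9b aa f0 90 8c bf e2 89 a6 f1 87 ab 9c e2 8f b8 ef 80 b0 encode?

Byte at offset 0: 0xE1 = 11100001 → 3-byte char (#1). Advance 3.
Byte at offset 3: 0xF0 = 11110000 → 4-byte char (#2). Advance 4.
Byte at offset 7: 0xE2 = 11100010 → 3-byte char (#3). Advance 3.
Byte at offset 10: 0xF1 = 11110001 → 4-byte char (#4). Advance 4.
Byte at offset 14: 0xE2 = 11100010 → 3-byte char (#5). Advance 3.
Byte at offset 17: 0xEF = 11101111 → 3-byte char (#6). Advance 3.
Reached end at offset 20 after 6 code points.

6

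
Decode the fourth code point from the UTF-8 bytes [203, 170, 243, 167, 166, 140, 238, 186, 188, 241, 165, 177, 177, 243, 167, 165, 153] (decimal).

U+65C71

Offset 0: leading byte 0xCB = 11001011 → 2-byte char #1 = CB AA.
Offset 2: leading byte 0xF3 = 11110011 → 4-byte char #2 = F3 A7 A6 8C.
Offset 6: leading byte 0xEE = 11101110 → 3-byte char #3 = EE BA BC.
Offset 9: leading byte 0xF1 = 11110001 → 4-byte char #4 = F1 A5 B1 B1.
Leading byte 0xF1 = 11110001 matches 11110xxx → 4-byte sequence.
Byte 1: 0xF1 = 11110001, payload 001 (3 bits).
Byte 2: 0xA5 = 10100101 (10xxxxxx ✓), payload 100101.
Byte 3: 0xB1 = 10110001 (10xxxxxx ✓), payload 110001.
Byte 4: 0xB1 = 10110001 (10xxxxxx ✓), payload 110001.
Concatenate: 001100101110001110001 = 0x65C71 (21 bits → U+65C71).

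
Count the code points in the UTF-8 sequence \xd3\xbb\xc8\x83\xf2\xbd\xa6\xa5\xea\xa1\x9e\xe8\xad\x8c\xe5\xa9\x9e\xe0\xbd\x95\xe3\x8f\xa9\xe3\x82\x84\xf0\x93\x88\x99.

Byte at offset 0: 0xD3 = 11010011 → 2-byte char (#1). Advance 2.
Byte at offset 2: 0xC8 = 11001000 → 2-byte char (#2). Advance 2.
Byte at offset 4: 0xF2 = 11110010 → 4-byte char (#3). Advance 4.
Byte at offset 8: 0xEA = 11101010 → 3-byte char (#4). Advance 3.
Byte at offset 11: 0xE8 = 11101000 → 3-byte char (#5). Advance 3.
Byte at offset 14: 0xE5 = 11100101 → 3-byte char (#6). Advance 3.
Byte at offset 17: 0xE0 = 11100000 → 3-byte char (#7). Advance 3.
Byte at offset 20: 0xE3 = 11100011 → 3-byte char (#8). Advance 3.
Byte at offset 23: 0xE3 = 11100011 → 3-byte char (#9). Advance 3.
Byte at offset 26: 0xF0 = 11110000 → 4-byte char (#10). Advance 4.
Reached end at offset 30 after 10 code points.

10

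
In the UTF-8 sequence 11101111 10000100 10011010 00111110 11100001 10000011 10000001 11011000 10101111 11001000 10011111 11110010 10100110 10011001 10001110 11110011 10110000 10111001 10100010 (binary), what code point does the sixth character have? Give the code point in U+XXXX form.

U+A664E

Offset 0: leading byte 0xEF = 11101111 → 3-byte char #1 = EF 84 9A.
Offset 3: leading byte 0x3E = 00111110 → 1-byte char #2 = 3E.
Offset 4: leading byte 0xE1 = 11100001 → 3-byte char #3 = E1 83 81.
Offset 7: leading byte 0xD8 = 11011000 → 2-byte char #4 = D8 AF.
Offset 9: leading byte 0xC8 = 11001000 → 2-byte char #5 = C8 9F.
Offset 11: leading byte 0xF2 = 11110010 → 4-byte char #6 = F2 A6 99 8E.
Leading byte 0xF2 = 11110010 matches 11110xxx → 4-byte sequence.
Byte 1: 0xF2 = 11110010, payload 010 (3 bits).
Byte 2: 0xA6 = 10100110 (10xxxxxx ✓), payload 100110.
Byte 3: 0x99 = 10011001 (10xxxxxx ✓), payload 011001.
Byte 4: 0x8E = 10001110 (10xxxxxx ✓), payload 001110.
Concatenate: 010100110011001001110 = 0xA664E (21 bits → U+A664E).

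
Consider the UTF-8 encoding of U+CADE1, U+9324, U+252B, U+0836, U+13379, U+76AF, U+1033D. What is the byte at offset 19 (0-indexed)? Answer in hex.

U+CADE1 → 4-byte form F3 8A B7 A1 at offsets 0–3.
U+9324 → 3-byte form E9 8C A4 at offsets 4–6.
U+252B → 3-byte form E2 94 AB at offsets 7–9.
U+0836 → 3-byte form E0 A0 B6 at offsets 10–12.
U+13379 → 4-byte form F0 93 8D B9 at offsets 13–16.
U+76AF → 3-byte form E7 9A AF at offsets 17–19.
Offset 19 falls in char 6's range; it's byte 3 of E7 9A AF = 0xAF.

0xAF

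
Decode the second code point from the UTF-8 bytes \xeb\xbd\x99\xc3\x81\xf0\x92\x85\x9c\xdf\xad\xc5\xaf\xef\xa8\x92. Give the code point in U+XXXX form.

U+00C1

Offset 0: leading byte 0xEB = 11101011 → 3-byte char #1 = EB BD 99.
Offset 3: leading byte 0xC3 = 11000011 → 2-byte char #2 = C3 81.
Leading byte 0xC3 = 11000011 matches 110xxxxx → 2-byte sequence.
Byte 1: 0xC3 = 11000011, payload 00011 (5 bits).
Byte 2: 0x81 = 10000001 (10xxxxxx ✓), payload 000001.
Concatenate: 00011000001 = 0xC1 (11 bits → U+00C1).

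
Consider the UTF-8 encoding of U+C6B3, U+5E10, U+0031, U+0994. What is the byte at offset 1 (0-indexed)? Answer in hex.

0x9A

U+C6B3 → 3-byte form EC 9A B3 at offsets 0–2.
Offset 1 falls in char 1's range; it's byte 2 of EC 9A B3 = 0x9A.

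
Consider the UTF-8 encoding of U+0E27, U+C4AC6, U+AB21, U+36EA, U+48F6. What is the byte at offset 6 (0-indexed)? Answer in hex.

0x86

U+0E27 → 3-byte form E0 B8 A7 at offsets 0–2.
U+C4AC6 → 4-byte form F3 84 AB 86 at offsets 3–6.
Offset 6 falls in char 2's range; it's byte 4 of F3 84 AB 86 = 0x86.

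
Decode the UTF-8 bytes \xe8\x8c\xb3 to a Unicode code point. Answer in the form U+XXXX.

U+8333

Leading byte 0xE8 = 11101000 matches 1110xxxx → 3-byte sequence.
Byte 1: 0xE8 = 11101000, payload 1000 (4 bits).
Byte 2: 0x8C = 10001100 (10xxxxxx ✓), payload 001100.
Byte 3: 0xB3 = 10110011 (10xxxxxx ✓), payload 110011.
Concatenate: 1000001100110011 = 0x8333 (16 bits → U+8333).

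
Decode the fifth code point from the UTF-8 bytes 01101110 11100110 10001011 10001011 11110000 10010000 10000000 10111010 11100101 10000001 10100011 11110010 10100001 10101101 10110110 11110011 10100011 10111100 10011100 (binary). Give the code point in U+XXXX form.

Offset 0: leading byte 0x6E = 01101110 → 1-byte char #1 = 6E.
Offset 1: leading byte 0xE6 = 11100110 → 3-byte char #2 = E6 8B 8B.
Offset 4: leading byte 0xF0 = 11110000 → 4-byte char #3 = F0 90 80 BA.
Offset 8: leading byte 0xE5 = 11100101 → 3-byte char #4 = E5 81 A3.
Offset 11: leading byte 0xF2 = 11110010 → 4-byte char #5 = F2 A1 AD B6.
Leading byte 0xF2 = 11110010 matches 11110xxx → 4-byte sequence.
Byte 1: 0xF2 = 11110010, payload 010 (3 bits).
Byte 2: 0xA1 = 10100001 (10xxxxxx ✓), payload 100001.
Byte 3: 0xAD = 10101101 (10xxxxxx ✓), payload 101101.
Byte 4: 0xB6 = 10110110 (10xxxxxx ✓), payload 110110.
Concatenate: 010100001101101110110 = 0xA1B76 (21 bits → U+A1B76).

U+A1B76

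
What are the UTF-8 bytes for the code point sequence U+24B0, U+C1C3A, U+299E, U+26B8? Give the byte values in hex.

E2 92 B0 F3 81 B0 BA E2 A6 9E E2 9A B8

U+24B0: 3-byte form → E2 92 B0.
U+C1C3A: 4-byte form → F3 81 B0 BA.
U+299E: 3-byte form → E2 A6 9E.
U+26B8: 3-byte form → E2 9A B8.
Concatenated (13 bytes): E2 92 B0 F3 81 B0 BA E2 A6 9E E2 9A B8.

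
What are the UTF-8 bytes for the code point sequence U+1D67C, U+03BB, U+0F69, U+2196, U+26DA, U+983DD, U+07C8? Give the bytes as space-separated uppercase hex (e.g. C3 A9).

U+1D67C: 4-byte form → F0 9D 99 BC.
U+03BB: 2-byte form → CE BB.
U+0F69: 3-byte form → E0 BD A9.
U+2196: 3-byte form → E2 86 96.
U+26DA: 3-byte form → E2 9B 9A.
U+983DD: 4-byte form → F2 98 8F 9D.
U+07C8: 2-byte form → DF 88.
Concatenated (21 bytes): F0 9D 99 BC CE BB E0 BD A9 E2 86 96 E2 9B 9A F2 98 8F 9D DF 88.

F0 9D 99 BC CE BB E0 BD A9 E2 86 96 E2 9B 9A F2 98 8F 9D DF 88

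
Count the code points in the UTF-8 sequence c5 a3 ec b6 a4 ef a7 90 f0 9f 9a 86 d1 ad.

Byte at offset 0: 0xC5 = 11000101 → 2-byte char (#1). Advance 2.
Byte at offset 2: 0xEC = 11101100 → 3-byte char (#2). Advance 3.
Byte at offset 5: 0xEF = 11101111 → 3-byte char (#3). Advance 3.
Byte at offset 8: 0xF0 = 11110000 → 4-byte char (#4). Advance 4.
Byte at offset 12: 0xD1 = 11010001 → 2-byte char (#5). Advance 2.
Reached end at offset 14 after 5 code points.

5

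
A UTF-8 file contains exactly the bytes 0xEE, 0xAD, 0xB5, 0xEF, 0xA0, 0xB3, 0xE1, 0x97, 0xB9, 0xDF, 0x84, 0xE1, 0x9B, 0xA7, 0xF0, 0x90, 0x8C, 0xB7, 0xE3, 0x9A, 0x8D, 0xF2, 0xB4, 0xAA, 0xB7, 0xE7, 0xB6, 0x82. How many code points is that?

9

Byte at offset 0: 0xEE = 11101110 → 3-byte char (#1). Advance 3.
Byte at offset 3: 0xEF = 11101111 → 3-byte char (#2). Advance 3.
Byte at offset 6: 0xE1 = 11100001 → 3-byte char (#3). Advance 3.
Byte at offset 9: 0xDF = 11011111 → 2-byte char (#4). Advance 2.
Byte at offset 11: 0xE1 = 11100001 → 3-byte char (#5). Advance 3.
Byte at offset 14: 0xF0 = 11110000 → 4-byte char (#6). Advance 4.
Byte at offset 18: 0xE3 = 11100011 → 3-byte char (#7). Advance 3.
Byte at offset 21: 0xF2 = 11110010 → 4-byte char (#8). Advance 4.
Byte at offset 25: 0xE7 = 11100111 → 3-byte char (#9). Advance 3.
Reached end at offset 28 after 9 code points.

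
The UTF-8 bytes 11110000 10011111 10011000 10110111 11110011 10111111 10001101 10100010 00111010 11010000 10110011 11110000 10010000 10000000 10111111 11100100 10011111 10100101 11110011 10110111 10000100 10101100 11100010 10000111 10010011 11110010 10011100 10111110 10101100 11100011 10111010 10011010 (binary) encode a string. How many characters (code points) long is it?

Byte at offset 0: 0xF0 = 11110000 → 4-byte char (#1). Advance 4.
Byte at offset 4: 0xF3 = 11110011 → 4-byte char (#2). Advance 4.
Byte at offset 8: 0x3A = 00111010 → 1-byte char (#3). Advance 1.
Byte at offset 9: 0xD0 = 11010000 → 2-byte char (#4). Advance 2.
Byte at offset 11: 0xF0 = 11110000 → 4-byte char (#5). Advance 4.
Byte at offset 15: 0xE4 = 11100100 → 3-byte char (#6). Advance 3.
Byte at offset 18: 0xF3 = 11110011 → 4-byte char (#7). Advance 4.
Byte at offset 22: 0xE2 = 11100010 → 3-byte char (#8). Advance 3.
Byte at offset 25: 0xF2 = 11110010 → 4-byte char (#9). Advance 4.
Byte at offset 29: 0xE3 = 11100011 → 3-byte char (#10). Advance 3.
Reached end at offset 32 after 10 code points.

10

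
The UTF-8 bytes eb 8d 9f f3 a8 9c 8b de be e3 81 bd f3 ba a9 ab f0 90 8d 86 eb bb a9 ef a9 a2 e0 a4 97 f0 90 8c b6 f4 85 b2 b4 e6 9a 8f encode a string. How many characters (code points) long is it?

Byte at offset 0: 0xEB = 11101011 → 3-byte char (#1). Advance 3.
Byte at offset 3: 0xF3 = 11110011 → 4-byte char (#2). Advance 4.
Byte at offset 7: 0xDE = 11011110 → 2-byte char (#3). Advance 2.
Byte at offset 9: 0xE3 = 11100011 → 3-byte char (#4). Advance 3.
Byte at offset 12: 0xF3 = 11110011 → 4-byte char (#5). Advance 4.
Byte at offset 16: 0xF0 = 11110000 → 4-byte char (#6). Advance 4.
Byte at offset 20: 0xEB = 11101011 → 3-byte char (#7). Advance 3.
Byte at offset 23: 0xEF = 11101111 → 3-byte char (#8). Advance 3.
Byte at offset 26: 0xE0 = 11100000 → 3-byte char (#9). Advance 3.
Byte at offset 29: 0xF0 = 11110000 → 4-byte char (#10). Advance 4.
Byte at offset 33: 0xF4 = 11110100 → 4-byte char (#11). Advance 4.
Byte at offset 37: 0xE6 = 11100110 → 3-byte char (#12). Advance 3.
Reached end at offset 40 after 12 code points.

12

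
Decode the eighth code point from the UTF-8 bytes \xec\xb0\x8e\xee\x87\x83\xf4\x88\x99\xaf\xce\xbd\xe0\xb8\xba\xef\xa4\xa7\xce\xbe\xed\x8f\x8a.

U+D3CA

Offset 0: leading byte 0xEC = 11101100 → 3-byte char #1 = EC B0 8E.
Offset 3: leading byte 0xEE = 11101110 → 3-byte char #2 = EE 87 83.
Offset 6: leading byte 0xF4 = 11110100 → 4-byte char #3 = F4 88 99 AF.
Offset 10: leading byte 0xCE = 11001110 → 2-byte char #4 = CE BD.
Offset 12: leading byte 0xE0 = 11100000 → 3-byte char #5 = E0 B8 BA.
Offset 15: leading byte 0xEF = 11101111 → 3-byte char #6 = EF A4 A7.
Offset 18: leading byte 0xCE = 11001110 → 2-byte char #7 = CE BE.
Offset 20: leading byte 0xED = 11101101 → 3-byte char #8 = ED 8F 8A.
Leading byte 0xED = 11101101 matches 1110xxxx → 3-byte sequence.
Byte 1: 0xED = 11101101, payload 1101 (4 bits).
Byte 2: 0x8F = 10001111 (10xxxxxx ✓), payload 001111.
Byte 3: 0x8A = 10001010 (10xxxxxx ✓), payload 001010.
Concatenate: 1101001111001010 = 0xD3CA (16 bits → U+D3CA).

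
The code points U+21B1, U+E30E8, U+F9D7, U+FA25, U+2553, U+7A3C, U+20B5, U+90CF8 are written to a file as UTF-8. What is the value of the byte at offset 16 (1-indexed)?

0x93

1-indexed offset 16 is 0-indexed offset 15.
U+21B1 → 3-byte form E2 86 B1 at offsets 0–2.
U+E30E8 → 4-byte form F3 A3 83 A8 at offsets 3–6.
U+F9D7 → 3-byte form EF A7 97 at offsets 7–9.
U+FA25 → 3-byte form EF A8 A5 at offsets 10–12.
U+2553 → 3-byte form E2 95 93 at offsets 13–15.
Offset 15 falls in char 5's range; it's byte 3 of E2 95 93 = 0x93.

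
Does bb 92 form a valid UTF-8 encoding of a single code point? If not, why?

Byte 0xBB = 10111011 has the form 10xxxxxx — a continuation byte — but there is no preceding leading byte.

invalid (continuation byte with no leading byte)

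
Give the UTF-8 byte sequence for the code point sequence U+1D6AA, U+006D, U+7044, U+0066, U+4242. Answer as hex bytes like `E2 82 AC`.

F0 9D 9A AA 6D E7 81 84 66 E4 89 82

U+1D6AA: 4-byte form → F0 9D 9A AA.
U+006D: 1-byte form → 6D.
U+7044: 3-byte form → E7 81 84.
U+0066: 1-byte form → 66.
U+4242: 3-byte form → E4 89 82.
Concatenated (12 bytes): F0 9D 9A AA 6D E7 81 84 66 E4 89 82.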